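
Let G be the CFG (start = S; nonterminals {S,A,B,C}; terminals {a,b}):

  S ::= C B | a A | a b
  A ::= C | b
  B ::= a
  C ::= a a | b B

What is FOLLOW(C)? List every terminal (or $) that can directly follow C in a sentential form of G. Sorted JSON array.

FIRST sets, iterate to fixpoint:
[1]
  A via A→b: +{b}
  B via B→a: +{a}
  C via C→a a: +{a}
  C via C→b B: +{b}
  S via S→C B: +{a,b}
  FIRST[S]={a,b}  FIRST[A]={b}  FIRST[B]={a}  FIRST[C]={a,b}
[2]
  A via A→C: +{a}
  FIRST[S]={a,b}  FIRST[A]={a,b}  FIRST[B]={a}  FIRST[C]={a,b}
[3] (stable)
  FIRST[S]={a,b}  FIRST[A]={a,b}  FIRST[B]={a}  FIRST[C]={a,b}

FOLLOW sets:
seed FOLLOW(S) with $
round 1:
  S→C B: FOLLOW(C) ⊇ FIRST(B) = {a}; new: +{a}
  S→C B: FOLLOW(B) ⊇ FOLLOW(S) ⊇ {$}; new: +{$}
  S→a A: FOLLOW(A) ⊇ FOLLOW(S) ⊇ {$}; new: +{$}
  FOLLOW[S]={$}  FOLLOW[A]={$}  FOLLOW[B]={$}  FOLLOW[C]={a}
round 2:
  A→C: FOLLOW(C) ⊇ FOLLOW(A) ⊇ {$}; new: +{$}
  C→b B: FOLLOW(B) ⊇ FOLLOW(C) ⊇ {$,a}; new: +{a}
  FOLLOW[S]={$}  FOLLOW[A]={$}  FOLLOW[B]={$,a}  FOLLOW[C]={$,a}
round 3: — fixpoint
  FOLLOW[S]={$}  FOLLOW[A]={$}  FOLLOW[B]={$,a}  FOLLOW[C]={$,a}

FOLLOW(C) = ["$", "a"]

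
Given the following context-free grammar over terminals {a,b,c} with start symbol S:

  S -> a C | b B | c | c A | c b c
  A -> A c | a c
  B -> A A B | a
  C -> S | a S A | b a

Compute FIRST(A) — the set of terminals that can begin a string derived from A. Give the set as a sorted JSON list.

FIRST iteration:
iter 1:
  A via A→a c: +{a}
  B via B→A A B: +{a}
  C via C→a S A: +{a}
  C via C→b a: +{b}
  S via S→a C: +{a}
  S via S→b B: +{b}
  S via S→c: +{c}
  FIRST[S]={a,b,c}  FIRST[A]={a}  FIRST[B]={a}  FIRST[C]={a,b}
iter 2:
  C via C→S: +{c}
  FIRST[S]={a,b,c}  FIRST[A]={a}  FIRST[B]={a}  FIRST[C]={a,b,c}
iter 3: (no change)
  FIRST[S]={a,b,c}  FIRST[A]={a}  FIRST[B]={a}  FIRST[C]={a,b,c}

FIRST(A) = ["a"]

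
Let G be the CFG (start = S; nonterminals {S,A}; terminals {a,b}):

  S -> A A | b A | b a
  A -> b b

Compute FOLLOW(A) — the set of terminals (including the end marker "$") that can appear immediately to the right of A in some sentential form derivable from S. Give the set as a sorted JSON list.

FIRST iteration:
pass 1:
  A via A→b b: +{b}
  S via S→A A: +{b}
  FIRST(S)={b}  FIRST(A)={b}
pass 2: (no change)
  FIRST(S)={b}  FIRST(A)={b}

FOLLOW iteration:
initialize: $ ∈ FOLLOW(S)
iter 1:
  S→A A: FOLLOW(A) ⊇ FIRST(A) = {b}; new: +{b}
  S→A A: FOLLOW(A) ⊇ FOLLOW(S) ⊇ {$}; new: +{$}
  FOLLOW[S]={$}  FOLLOW[A]={$,b}
iter 2: done
  FOLLOW[S]={$}  FOLLOW[A]={$,b}

FOLLOW(A) = ["$", "b"]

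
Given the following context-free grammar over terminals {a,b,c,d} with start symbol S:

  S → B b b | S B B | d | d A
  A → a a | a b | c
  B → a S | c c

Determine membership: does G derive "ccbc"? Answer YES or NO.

CNF form of G:
  S -> B X4 | S X5 | T3 A | d
  A -> T0 T0 | T0 T1 | c
  B -> T0 S | T2 T2
  T0 -> a
  T1 -> b
  T2 -> c
  T3 -> d
  X4 -> T1 T1
  X5 -> B B

Fill CYK table bottom-up:
  cell(0,0) c: {A,T2}  orig:{A}
  cell(1,1) c: {A,T2}  orig:{A}
  cell(2,2) b: {T1}  orig:{}
  cell(3,3) c: {A,T2}  orig:{A}
  cell(0,1) cc: {B}
  cell(1,2) cb: ∅
  cell(2,3) bc: ∅
  cell(0,2) ccb: ∅
  cell(1,3) cbc: ∅
  cell(0,3) ccbc: ∅

S ∉ T[0,3] ⇒ NO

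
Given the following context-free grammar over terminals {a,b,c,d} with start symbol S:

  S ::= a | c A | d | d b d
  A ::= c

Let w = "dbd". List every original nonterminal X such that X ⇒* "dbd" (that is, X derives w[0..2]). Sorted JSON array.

Convert to CNF:
  S -> T0 A | T1 X3 | a | d
  A -> c
  T0 -> c
  T1 -> d
  T2 -> b
  X3 -> T2 T1

Fill CYK table bottom-up (cells [i..j] with 0 ≤ i ≤ j ≤ 2 only):
  T[0,0] 'd' = {S,T1}  orig:{S}
  T[1,1] 'b' = {T2}  orig:{}
  T[2,2] 'd' = {S,T1}  orig:{S}
  T[0,1] 'db' = ∅
  T[1,2] 'bd' = {X3}  orig:{}
  T[0,2] 'dbd' = {S}

Original NTs in T[0,2] deriving "dbd": ["S"]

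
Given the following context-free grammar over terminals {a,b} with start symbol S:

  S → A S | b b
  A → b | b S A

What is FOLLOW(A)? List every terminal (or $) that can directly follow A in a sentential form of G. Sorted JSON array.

FIRST iteration:
[1]
  A via A→b: +{b}
  S via S→A S: +{b}
  FIRST(S)={b}  FIRST(A)={b}
[2] (no change)
  FIRST(S)={b}  FIRST(A)={b}

FOLLOW sets:
initialize: $ ∈ FOLLOW(S)
round 1:
  A→b S A: FOLLOW(S) ⊇ FIRST(A) = {b}; new: +{b}
  S→A S: FOLLOW(A) ⊇ FIRST(S) = {b}; new: +{b}
  FOLLOW(S)={$,b}  FOLLOW(A)={b}
round 2: — fixpoint
  FOLLOW(S)={$,b}  FOLLOW(A)={b}

FOLLOW(A) = ["b"]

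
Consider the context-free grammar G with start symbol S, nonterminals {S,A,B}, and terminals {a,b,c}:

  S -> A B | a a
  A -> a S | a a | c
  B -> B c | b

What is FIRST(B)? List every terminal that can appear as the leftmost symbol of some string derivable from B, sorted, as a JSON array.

Compute FIRST by fixpoint:
iter 1:
  A via A→a S: +{a}
  A via A→c: +{c}
  B via B→b: +{b}
  S via S→A B: +{a,c}
  FIRST[S]={a,c}  FIRST[A]={a,c}  FIRST[B]={b}
iter 2: done
  FIRST[S]={a,c}  FIRST[A]={a,c}  FIRST[B]={b}

FIRST(B) = ["b"]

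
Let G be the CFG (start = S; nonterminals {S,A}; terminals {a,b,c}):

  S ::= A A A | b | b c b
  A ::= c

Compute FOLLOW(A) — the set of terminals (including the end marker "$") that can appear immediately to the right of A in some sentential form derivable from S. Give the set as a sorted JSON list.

FIRST sets, iterate to fixpoint:
[1]
  A via A→c: +{c}
  S via S→A A A: +{c}
  S via S→b: +{b}
  FIRST(S)={b,c}  FIRST(A)={c}
[2] (no change)
  FIRST(S)={b,c}  FIRST(A)={c}

FOLLOW iteration:
seed FOLLOW(S) with $
iter 1:
  S→A A A: FOLLOW(A) ⊇ FIRST(A) = {c}; new: +{c}
  S→A A A: FOLLOW(A) ⊇ FOLLOW(S) ⊇ {$}; new: +{$}
  FOLLOW(S)={$}  FOLLOW(A)={$,c}
iter 2: (no change)
  FOLLOW(S)={$}  FOLLOW(A)={$,c}

FOLLOW(A) = ["$", "c"]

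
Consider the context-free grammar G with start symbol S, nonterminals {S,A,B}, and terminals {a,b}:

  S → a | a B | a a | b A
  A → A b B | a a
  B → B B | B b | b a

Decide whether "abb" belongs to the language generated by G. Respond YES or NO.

Convert to CNF:
  S -> T0 A | T1 B | T1 T1 | a
  A -> A X2 | T1 T1
  B -> B B | B T0 | T0 T1
  T0 -> b
  T1 -> a
  X2 -> T0 B

CYK table (by increasing span):
  T[0,0] 'a' = {S,T1}  orig:{S}
  T[1,1] 'b' = {T0}  orig:{}
  T[2,2] 'b' = {T0}  orig:{}
  T[0,1] 'ab' = ∅
  T[1,2] 'bb' = ∅
  T[0,2] 'abb' = ∅

S ∉ T[0,2] ⇒ NO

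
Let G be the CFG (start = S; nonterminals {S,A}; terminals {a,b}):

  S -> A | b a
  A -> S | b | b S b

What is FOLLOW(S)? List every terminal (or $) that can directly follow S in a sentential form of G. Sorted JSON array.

FIRST sets, iterate to fixpoint:
[1]
  A via A→b: +{b}
  S via S→A: +{b}
  FIRST[S]={b}  FIRST[A]={b}
[2] (stable)
  FIRST[S]={b}  FIRST[A]={b}

FOLLOW sets:
seed FOLLOW(S) with $
[1]
  A→b S b: FOLLOW(S) ⊇ FIRST(b) = {b}; new: +{b}
  S→A: FOLLOW(A) ⊇ FOLLOW(S) ⊇ {$,b}; new: +{$,b}
  S: {$,b}  A: {$,b}
[2] — fixpoint
  S: {$,b}  A: {$,b}

FOLLOW(S) = ["$", "b"]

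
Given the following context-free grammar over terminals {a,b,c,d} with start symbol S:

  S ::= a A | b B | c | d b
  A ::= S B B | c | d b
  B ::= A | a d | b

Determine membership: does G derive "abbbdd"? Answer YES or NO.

Convert to CNF:
  S -> T0 T1 | T1 B | T2 A | c
  A -> S X3 | T0 T1 | c
  B -> S X4 | T0 T1 | T2 T0 | b | c
  T0 -> d
  T1 -> b
  T2 -> a
  X3 -> B B
  X4 -> B B

Fill CYK table bottom-up:
  cell(0,0) a: {T2}  orig:{}
  cell(1,1) b: {B,T1}  orig:{B}
  cell(2,2) b: {B,T1}  orig:{B}
  cell(3,3) b: {B,T1}  orig:{B}
  cell(4,4) d: {T0}  orig:{}
  cell(5,5) d: {T0}  orig:{}
  cell(0,1) ab: ∅
  cell(1,2) bb: {S,X3,X4}  orig:{S}
  cell(2,3) bb: {S,X3,X4}  orig:{S}
  cell(3,4) bd: ∅
  cell(4,5) dd: ∅
  cell(0,2) abb: ∅
  cell(1,3) bbb: ∅
  cell(2,4) bbd: ∅
  cell(3,5) bdd: ∅
  cell(0,3) abbb: ∅
  cell(1,4) bbbd: ∅
  cell(2,5) bbdd: ∅
  cell(0,4) abbbd: ∅
  cell(1,5) bbbdd: ∅
  cell(0,5) abbbdd: ∅

S ∉ T[0,5] ⇒ NO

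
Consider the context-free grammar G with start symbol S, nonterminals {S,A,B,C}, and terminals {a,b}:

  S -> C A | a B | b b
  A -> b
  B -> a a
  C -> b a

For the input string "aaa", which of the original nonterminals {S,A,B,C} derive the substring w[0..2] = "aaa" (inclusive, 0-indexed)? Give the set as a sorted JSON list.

CNF form of G:
  S -> C A | T0 B | T1 T1
  A -> b
  B -> T0 T0
  C -> T1 T0
  T0 -> a
  T1 -> b

CYK fill, restricted to cells inside w[0..2]:
  cell(0,0) a: {T0}  orig:{}
  cell(1,1) a: {T0}  orig:{}
  cell(2,2) a: {T0}  orig:{}
  cell(0,1) aa: {B}
  cell(1,2) aa: {B}
  cell(0,2) aaa: {S}

Original NTs in T[0,2] deriving "aaa": ["S"]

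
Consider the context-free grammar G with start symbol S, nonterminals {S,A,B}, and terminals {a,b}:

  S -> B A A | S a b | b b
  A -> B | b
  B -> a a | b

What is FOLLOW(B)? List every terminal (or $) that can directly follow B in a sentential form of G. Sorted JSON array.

FIRST iteration:
iter 1:
  A via A→b: +{b}
  B via B→a a: +{a}
  B via B→b: +{b}
  S via S→B A A: +{a,b}
  S: {a,b}  A: {b}  B: {a,b}
iter 2:
  A via A→B: +{a}
  S: {a,b}  A: {a,b}  B: {a,b}
iter 3: (stable)
  S: {a,b}  A: {a,b}  B: {a,b}

FOLLOW sets:
seed FOLLOW(S) with $
round 1:
  S→B A A: FOLLOW(B) ⊇ FIRST(A) = {a,b}; new: +{a,b}
  S→B A A: FOLLOW(A) ⊇ FIRST(A) = {a,b}; new: +{a,b}
  S→B A A: FOLLOW(A) ⊇ FOLLOW(S) ⊇ {$}; new: +{$}
  S→S a b: FOLLOW(S) ⊇ FIRST(a) = {a}; new: +{a}
  FOLLOW[S]={$,a}  FOLLOW[A]={$,a,b}  FOLLOW[B]={a,b}
round 2:
  A→B: FOLLOW(B) ⊇ FOLLOW(A) ⊇ {$,a,b}; new: +{$}
  FOLLOW[S]={$,a}  FOLLOW[A]={$,a,b}  FOLLOW[B]={$,a,b}
round 3: (stable)
  FOLLOW[S]={$,a}  FOLLOW[A]={$,a,b}  FOLLOW[B]={$,a,b}

FOLLOW(B) = ["$", "a", "b"]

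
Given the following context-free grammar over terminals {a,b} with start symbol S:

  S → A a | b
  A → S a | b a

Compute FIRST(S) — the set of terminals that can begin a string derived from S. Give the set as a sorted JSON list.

FIRST iteration:
round 1:
  A via A→b a: +{b}
  S via S→A a: +{b}
  S: {b}  A: {b}
round 2: — fixpoint
  S: {b}  A: {b}

FIRST(S) = ["b"]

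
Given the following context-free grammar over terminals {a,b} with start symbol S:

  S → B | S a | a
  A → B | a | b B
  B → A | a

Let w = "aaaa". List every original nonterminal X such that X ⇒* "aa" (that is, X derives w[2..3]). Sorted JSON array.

CNF form of G:
  S -> S T1 | T0 B | a
  A -> T0 B | a
  B -> T0 B | a
  T0 -> b
  T1 -> a

Fill CYK table bottom-up, restricted to cells inside w[2..3]:
  cell(2,2) a: {A,B,S,T1}  orig:{A,B,S}
  cell(3,3) a: {A,B,S,T1}  orig:{A,B,S}
  cell(2,3) aa: {S}

Original NTs in T[2,3] deriving "aa": ["S"]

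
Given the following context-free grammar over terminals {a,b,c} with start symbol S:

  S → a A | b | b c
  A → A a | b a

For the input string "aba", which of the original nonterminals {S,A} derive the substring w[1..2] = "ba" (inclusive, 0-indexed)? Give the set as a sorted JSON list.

CNF form of G:
  S -> T0 A | T1 T2 | b
  A -> A T0 | T1 T0
  T0 -> a
  T1 -> b
  T2 -> c

CYK table (by increasing span), restricted to cells inside w[1..2]:
  [1..1]={S,T1}  "b"  orig:{S}
  [2..2]={T0}  "a"  orig:{}
  [1..2]={A}  "ba"

Original NTs in T[1,2] deriving "ba": ["A"]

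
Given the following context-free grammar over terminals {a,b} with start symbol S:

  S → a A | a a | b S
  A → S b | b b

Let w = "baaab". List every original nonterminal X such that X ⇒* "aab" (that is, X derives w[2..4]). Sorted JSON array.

CNF form of G:
  S -> T0 S | T1 A | T1 T1
  A -> S T0 | T0 T0
  T0 -> b
  T1 -> a

CYK fill (cells [i..j] with 2 ≤ i ≤ j ≤ 4 only):
  T[2,2] 'a' = {T1}  orig:{}
  T[3,3] 'a' = {T1}  orig:{}
  T[4,4] 'b' = {T0}  orig:{}
  T[2,3] 'aa' = {S}
  T[3,4] 'ab' = ∅
  T[2,4] 'aab' = {A}

Original NTs in T[2,4] deriving "aab": ["A"]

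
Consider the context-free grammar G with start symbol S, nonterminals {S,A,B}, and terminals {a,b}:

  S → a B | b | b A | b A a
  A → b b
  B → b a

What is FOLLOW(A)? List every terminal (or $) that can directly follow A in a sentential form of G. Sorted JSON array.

FIRST sets, iterate to fixpoint:
[1]
  A via A→b b: +{b}
  B via B→b a: +{b}
  S via S→a B: +{a}
  S via S→b: +{b}
  FIRST[S]={a,b}  FIRST[A]={b}  FIRST[B]={b}
[2] done
  FIRST[S]={a,b}  FIRST[A]={b}  FIRST[B]={b}

Compute FOLLOW by fixpoint:
seed FOLLOW(S) with $
[1]
  S→a B: FOLLOW(B) ⊇ FOLLOW(S) ⊇ {$}; new: +{$}
  S→b A: FOLLOW(A) ⊇ FOLLOW(S) ⊇ {$}; new: +{$}
  S→b A a: FOLLOW(A) ⊇ FIRST(a) = {a}; new: +{a}
  S: {$}  A: {$,a}  B: {$}
[2] (no change)
  S: {$}  A: {$,a}  B: {$}

FOLLOW(A) = ["$", "a"]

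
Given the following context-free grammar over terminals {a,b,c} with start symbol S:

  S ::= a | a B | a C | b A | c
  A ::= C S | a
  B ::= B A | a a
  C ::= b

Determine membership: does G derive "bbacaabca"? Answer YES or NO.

Convert to CNF:
  S -> T0 B | T0 C | T1 A | a | c
  A -> C S | a
  B -> B A | T0 T0
  C -> b
  T0 -> a
  T1 -> b

CYK fill:
  T[0,0] 'b' = {C,T1}  orig:{C}
  T[1,1] 'b' = {C,T1}  orig:{C}
  T[2,2] 'a' = {A,S,T0}  orig:{A,S}
  T[3,3] 'c' = {S}
  T[4,4] 'a' = {A,S,T0}  orig:{A,S}
  T[5,5] 'a' = {A,S,T0}  orig:{A,S}
  T[6,6] 'b' = {C,T1}  orig:{C}
  T[7,7] 'c' = {S}
  T[8,8] 'a' = {A,S,T0}  orig:{A,S}
  T[0,1] 'bb' = ∅
  T[1,2] 'ba' = {A,S}
  T[2,3] 'ac' = ∅
  T[3,4] 'ca' = ∅
  T[4,5] 'aa' = {B}
  T[5,6] 'ab' = {S}
  T[6,7] 'bc' = {A}
  T[7,8] 'ca' = ∅
  T[0,2] 'bba' = {A,S}
  T[1,3] 'bac' = ∅
  T[2,4] 'aca' = ∅
  T[3,5] 'caa' = ∅
  T[4,6] 'aab' = ∅
  T[5,7] 'abc' = ∅
  T[6,8] 'bca' = ∅
  T[0,3] 'bbac' = ∅
  T[1,4] 'baca' = ∅
  T[2,5] 'acaa' = ∅
  T[3,6] 'caab' = ∅
  T[4,7] 'aabc' = {B}
  T[5,8] 'abca' = ∅
  T[0,4] 'bbaca' = ∅
  T[1,5] 'bacaa' = ∅
  T[2,6] 'acaab' = ∅
  T[3,7] 'caabc' = ∅
  T[4,8] 'aabca' = {B}
  T[0,5] 'bbacaa' = ∅
  T[1,6] 'bacaab' = ∅
  T[2,7] 'acaabc' = ∅
  T[3,8] 'caabca' = ∅
  T[0,6] 'bbacaab' = ∅
  T[1,7] 'bacaabc' = ∅
  T[2,8] 'acaabca' = ∅
  T[0,7] 'bbacaabc' = ∅
  T[1,8] 'bacaabca' = ∅
  T[0,8] 'bbacaabca' = ∅

S ∉ T[0,8] ⇒ NO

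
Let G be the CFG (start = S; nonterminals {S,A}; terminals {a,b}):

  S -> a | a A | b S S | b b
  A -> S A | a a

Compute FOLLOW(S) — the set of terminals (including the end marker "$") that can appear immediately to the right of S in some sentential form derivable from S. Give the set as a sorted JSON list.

Compute FIRST by fixpoint:
iter 1:
  A via A→a a: +{a}
  S via S→a: +{a}
  S via S→b S S: +{b}
  FIRST(S)={a,b}  FIRST(A)={a}
iter 2:
  A via A→S A: +{b}
  FIRST(S)={a,b}  FIRST(A)={a,b}
iter 3: (no change)
  FIRST(S)={a,b}  FIRST(A)={a,b}

Compute FOLLOW by fixpoint:
initialize: $ ∈ FOLLOW(S)
pass 1:
  A→S A: FOLLOW(S) ⊇ FIRST(A) = {a,b}; new: +{a,b}
  S→a A: FOLLOW(A) ⊇ FOLLOW(S) ⊇ {$,a,b}; new: +{$,a,b}
  S: {$,a,b}  A: {$,a,b}
pass 2: (stable)
  S: {$,a,b}  A: {$,a,b}

FOLLOW(S) = ["$", "a", "b"]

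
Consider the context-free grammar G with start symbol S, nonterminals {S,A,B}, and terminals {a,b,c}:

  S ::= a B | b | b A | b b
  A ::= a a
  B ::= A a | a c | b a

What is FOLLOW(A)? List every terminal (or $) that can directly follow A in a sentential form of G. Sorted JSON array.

FIRST sets, iterate to fixpoint:
pass 1:
  A via A→a a: +{a}
  B via B→A a: +{a}
  B via B→b a: +{b}
  S via S→a B: +{a}
  S via S→b: +{b}
  S: {a,b}  A: {a}  B: {a,b}
pass 2: (no change)
  S: {a,b}  A: {a}  B: {a,b}

Compute FOLLOW by fixpoint:
seed FOLLOW(S) with $
round 1:
  B→A a: FOLLOW(A) ⊇ FIRST(a) = {a}; new: +{a}
  S→a B: FOLLOW(B) ⊇ FOLLOW(S) ⊇ {$}; new: +{$}
  S→b A: FOLLOW(A) ⊇ FOLLOW(S) ⊇ {$}; new: +{$}
  S: {$}  A: {$,a}  B: {$}
round 2: (stable)
  S: {$}  A: {$,a}  B: {$}

FOLLOW(A) = ["$", "a"]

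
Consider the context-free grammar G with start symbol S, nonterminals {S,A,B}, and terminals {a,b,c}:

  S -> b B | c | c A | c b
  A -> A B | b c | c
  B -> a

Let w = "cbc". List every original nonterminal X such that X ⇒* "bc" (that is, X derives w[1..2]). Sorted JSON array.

Convert to CNF:
  S -> T0 B | T1 A | T1 T0 | c
  A -> A B | T0 T1 | c
  B -> a
  T0 -> b
  T1 -> c

CYK fill, restricted to cells inside w[1..2]:
  T[1,1] 'b' = {T0}  orig:{}
  T[2,2] 'c' = {A,S,T1}  orig:{A,S}
  T[1,2] 'bc' = {A}

Original NTs in T[1,2] deriving "bc": ["A"]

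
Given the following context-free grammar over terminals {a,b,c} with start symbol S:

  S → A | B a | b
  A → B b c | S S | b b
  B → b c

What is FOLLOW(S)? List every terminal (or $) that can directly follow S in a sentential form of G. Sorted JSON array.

FIRST sets, iterate to fixpoint:
[1]
  A via A→b b: +{b}
  B via B→b c: +{b}
  S via S→A: +{b}
  S: {b}  A: {b}  B: {b}
[2] (no change)
  S: {b}  A: {b}  B: {b}

Compute FOLLOW by fixpoint:
initialize: $ ∈ FOLLOW(S)
[1]
  A→B b c: FOLLOW(B) ⊇ FIRST(b) = {b}; new: +{b}
  A→S S: FOLLOW(S) ⊇ FIRST(S) = {b}; new: +{b}
  S→A: FOLLOW(A) ⊇ FOLLOW(S) ⊇ {$,b}; new: +{$,b}
  S→B a: FOLLOW(B) ⊇ FIRST(a) = {a}; new: +{a}
  S: {$,b}  A: {$,b}  B: {a,b}
[2] done
  S: {$,b}  A: {$,b}  B: {a,b}

FOLLOW(S) = ["$", "b"]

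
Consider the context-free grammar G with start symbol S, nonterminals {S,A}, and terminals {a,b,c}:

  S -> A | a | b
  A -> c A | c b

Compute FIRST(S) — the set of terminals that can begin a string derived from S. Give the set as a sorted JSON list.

Compute FIRST by fixpoint:
iter 1:
  A via A→c A: +{c}
  S via S→A: +{c}
  S via S→a: +{a}
  S via S→b: +{b}
  FIRST(S)={a,b,c}  FIRST(A)={c}
iter 2: — fixpoint
  FIRST(S)={a,b,c}  FIRST(A)={c}

FIRST(S) = ["a", "b", "c"]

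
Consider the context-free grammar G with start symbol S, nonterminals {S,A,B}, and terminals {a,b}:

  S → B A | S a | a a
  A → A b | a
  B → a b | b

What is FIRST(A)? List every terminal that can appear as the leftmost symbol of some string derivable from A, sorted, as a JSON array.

FIRST sets, iterate to fixpoint:
pass 1:
  A via A→a: +{a}
  B via B→a b: +{a}
  B via B→b: +{b}
  S via S→B A: +{a,b}
  S: {a,b}  A: {a}  B: {a,b}
pass 2: (no change)
  S: {a,b}  A: {a}  B: {a,b}

FIRST(A) = ["a"]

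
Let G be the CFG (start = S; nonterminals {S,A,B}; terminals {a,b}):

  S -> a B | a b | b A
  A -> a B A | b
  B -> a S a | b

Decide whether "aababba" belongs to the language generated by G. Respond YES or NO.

Convert to CNF:
  S -> T0 B | T0 T1 | T1 A
  A -> T0 X2 | b
  B -> T0 X3 | b
  T0 -> a
  T1 -> b
  X2 -> B A
  X3 -> S T0

CYK fill:
  [0..0]={T0}  "a"  orig:{}
  [1..1]={T0}  "a"  orig:{}
  [2..2]={A,B,T1}  "b"  orig:{A,B}
  [3..3]={T0}  "a"  orig:{}
  [4..4]={A,B,T1}  "b"  orig:{A,B}
  [5..5]={A,B,T1}  "b"  orig:{A,B}
  [6..6]={T0}  "a"  orig:{}
  [0..1]=∅  "aa"
  [1..2]={S}  "ab"
  [2..3]=∅  "ba"
  [3..4]={S}  "ab"
  [4..5]={S,X2}  "bb"  orig:{S}
  [5..6]=∅  "ba"
  [0..2]=∅  "aab"
  [1..3]={X3}  "aba"  orig:{}
  [2..4]=∅  "bab"
  [3..5]={A}  "abb"
  [4..6]={X3}  "bba"  orig:{}
  [0..3]={B}  "aaba"
  [1..4]=∅  "abab"
  [2..5]={S,X2}  "babb"  orig:{S}
  [3..6]={B}  "abba"
  [0..4]={X2}  "aabab"  orig:{}
  [1..5]={A}  "ababb"
  [2..6]={X3}  "babba"  orig:{}
  [0..5]=∅  "aababb"
  [1..6]={B}  "ababba"
  [0..6]={S}  "aababba"

S ∈ T[0,6] ⇒ YES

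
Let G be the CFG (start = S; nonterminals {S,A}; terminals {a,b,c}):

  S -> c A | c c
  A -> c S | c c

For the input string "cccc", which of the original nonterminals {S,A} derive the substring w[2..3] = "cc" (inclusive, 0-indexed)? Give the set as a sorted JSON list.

CNF form of G:
  S -> T0 A | T0 T0
  A -> T0 S | T0 T0
  T0 -> c

CYK fill — only the sub-triangle for w[2..3]:
  T[2,2] 'c' = {T0}  orig:{}
  T[3,3] 'c' = {T0}  orig:{}
  T[2,3] 'cc' = {A,S}

Original NTs in T[2,3] deriving "cc": ["A", "S"]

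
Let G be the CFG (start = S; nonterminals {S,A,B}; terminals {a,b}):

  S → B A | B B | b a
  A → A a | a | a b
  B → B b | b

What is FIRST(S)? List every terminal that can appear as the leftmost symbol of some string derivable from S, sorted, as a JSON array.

Compute FIRST by fixpoint:
iter 1:
  A via A→a: +{a}
  B via B→b: +{b}
  S via S→B A: +{b}
  FIRST[S]={b}  FIRST[A]={a}  FIRST[B]={b}
iter 2: (no change)
  FIRST[S]={b}  FIRST[A]={a}  FIRST[B]={b}

FIRST(S) = ["b"]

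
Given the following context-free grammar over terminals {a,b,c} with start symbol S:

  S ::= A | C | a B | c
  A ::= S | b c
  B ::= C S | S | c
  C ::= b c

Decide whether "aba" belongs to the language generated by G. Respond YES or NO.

Convert to CNF:
  S -> T0 B | T1 T2 | c
  A -> T0 B | T1 T2 | c
  B -> C S | T0 B | T1 T2 | c
  C -> T1 T2
  T0 -> a
  T1 -> b
  T2 -> c

Fill CYK table bottom-up:
  [0..0]={T0}  "a"  orig:{}
  [1..1]={T1}  "b"  orig:{}
  [2..2]={T0}  "a"  orig:{}
  [0..1]=∅  "ab"
  [1..2]=∅  "ba"
  [0..2]=∅  "aba"

S ∉ T[0,2] ⇒ NO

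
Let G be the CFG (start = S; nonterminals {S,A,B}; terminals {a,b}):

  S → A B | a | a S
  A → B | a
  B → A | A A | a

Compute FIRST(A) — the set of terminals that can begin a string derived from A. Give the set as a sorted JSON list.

FIRST sets, iterate to fixpoint:
iter 1:
  A via A→a: +{a}
  B via B→A: +{a}
  S via S→A B: +{a}
  FIRST[S]={a}  FIRST[A]={a}  FIRST[B]={a}
iter 2: done
  FIRST[S]={a}  FIRST[A]={a}  FIRST[B]={a}

FIRST(A) = ["a"]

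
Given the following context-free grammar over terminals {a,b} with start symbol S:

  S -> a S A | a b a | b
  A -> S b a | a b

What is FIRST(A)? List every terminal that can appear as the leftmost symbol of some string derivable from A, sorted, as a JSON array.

FIRST sets, iterate to fixpoint:
round 1:
  A via A→a b: +{a}
  S via S→a S A: +{a}
  S via S→b: +{b}
  FIRST[S]={a,b}  FIRST[A]={a}
round 2:
  A via A→S b a: +{b}
  FIRST[S]={a,b}  FIRST[A]={a,b}
round 3: (stable)
  FIRST[S]={a,b}  FIRST[A]={a,b}

FIRST(A) = ["a", "b"]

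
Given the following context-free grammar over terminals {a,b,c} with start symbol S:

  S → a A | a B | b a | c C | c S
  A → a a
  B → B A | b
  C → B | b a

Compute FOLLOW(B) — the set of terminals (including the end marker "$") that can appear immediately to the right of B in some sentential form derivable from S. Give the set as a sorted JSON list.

Compute FIRST by fixpoint:
pass 1:
  A via A→a a: +{a}
  B via B→b: +{b}
  C via C→B: +{b}
  S via S→a A: +{a}
  S via S→b a: +{b}
  S via S→c C: +{c}
  FIRST[S]={a,b,c}  FIRST[A]={a}  FIRST[B]={b}  FIRST[C]={b}
pass 2: done
  FIRST[S]={a,b,c}  FIRST[A]={a}  FIRST[B]={b}  FIRST[C]={b}

FOLLOW sets:
seed FOLLOW(S) with $
round 1:
  B→B A: FOLLOW(B) ⊇ FIRST(A) = {a}; new: +{a}
  B→B A: FOLLOW(A) ⊇ FOLLOW(B) ⊇ {a}; new: +{a}
  S→a A: FOLLOW(A) ⊇ FOLLOW(S) ⊇ {$}; new: +{$}
  S→a B: FOLLOW(B) ⊇ FOLLOW(S) ⊇ {$}; new: +{$}
  S→c C: FOLLOW(C) ⊇ FOLLOW(S) ⊇ {$}; new: +{$}
  FOLLOW(S)={$}  FOLLOW(A)={$,a}  FOLLOW(B)={$,a}  FOLLOW(C)={$}
round 2: (stable)
  FOLLOW(S)={$}  FOLLOW(A)={$,a}  FOLLOW(B)={$,a}  FOLLOW(C)={$}

FOLLOW(B) = ["$", "a"]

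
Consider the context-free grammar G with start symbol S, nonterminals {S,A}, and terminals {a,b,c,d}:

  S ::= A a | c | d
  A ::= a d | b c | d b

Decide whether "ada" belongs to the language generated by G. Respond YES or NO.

Convert to CNF:
  S -> A T0 | c | d
  A -> T0 T1 | T1 T2 | T2 T3
  T0 -> a
  T1 -> d
  T2 -> b
  T3 -> c

CYK fill:
  cell(0,0) a: {T0}  orig:{}
  cell(1,1) d: {S,T1}  orig:{S}
  cell(2,2) a: {T0}  orig:{}
  cell(0,1) ad: {A}
  cell(1,2) da: ∅
  cell(0,2) ada: {S}

S ∈ T[0,2] ⇒ YES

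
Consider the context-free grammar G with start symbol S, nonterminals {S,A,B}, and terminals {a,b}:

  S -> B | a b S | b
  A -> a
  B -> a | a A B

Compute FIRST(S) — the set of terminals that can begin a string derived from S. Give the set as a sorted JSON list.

FIRST iteration:
[1]
  A via A→a: +{a}
  B via B→a: +{a}
  S via S→B: +{a}
  S via S→b: +{b}
  FIRST(S)={a,b}  FIRST(A)={a}  FIRST(B)={a}
[2] (stable)
  FIRST(S)={a,b}  FIRST(A)={a}  FIRST(B)={a}

FIRST(S) = ["a", "b"]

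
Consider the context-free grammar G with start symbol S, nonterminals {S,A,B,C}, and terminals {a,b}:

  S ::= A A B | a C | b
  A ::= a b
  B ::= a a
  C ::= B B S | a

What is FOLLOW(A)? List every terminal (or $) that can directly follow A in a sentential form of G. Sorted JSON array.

Compute FIRST by fixpoint:
round 1:
  A via A→a b: +{a}
  B via B→a a: +{a}
  C via C→B B S: +{a}
  S via S→A A B: +{a}
  S via S→b: +{b}
  FIRST(S)={a,b}  FIRST(A)={a}  FIRST(B)={a}  FIRST(C)={a}
round 2: (no change)
  FIRST(S)={a,b}  FIRST(A)={a}  FIRST(B)={a}  FIRST(C)={a}

FOLLOW iteration:
FOLLOW(S) := {$}
round 1:
  C→B B S: FOLLOW(B) ⊇ FIRST(B) = {a}; new: +{a}
  C→B B S: FOLLOW(B) ⊇ FIRST(S) = {a,b}; new: +{b}
  S→A A B: FOLLOW(A) ⊇ FIRST(A) = {a}; new: +{a}
  S→A A B: FOLLOW(B) ⊇ FOLLOW(S) ⊇ {$}; new: +{$}
  S→a C: FOLLOW(C) ⊇ FOLLOW(S) ⊇ {$}; new: +{$}
  FOLLOW[S]={$}  FOLLOW[A]={a}  FOLLOW[B]={$,a,b}  FOLLOW[C]={$}
round 2: — fixpoint
  FOLLOW[S]={$}  FOLLOW[A]={a}  FOLLOW[B]={$,a,b}  FOLLOW[C]={$}

FOLLOW(A) = ["a"]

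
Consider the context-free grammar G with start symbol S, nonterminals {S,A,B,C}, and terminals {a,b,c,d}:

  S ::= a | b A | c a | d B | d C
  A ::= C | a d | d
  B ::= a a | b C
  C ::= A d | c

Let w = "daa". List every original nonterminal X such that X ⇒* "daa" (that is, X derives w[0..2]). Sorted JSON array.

CNF form of G:
  S -> T0 B | T0 C | T2 A | T3 T1 | a
  A -> A T0 | T1 T0 | c | d
  B -> T1 T1 | T2 C
  C -> A T0 | c
  T0 -> d
  T1 -> a
  T2 -> b
  T3 -> c

Fill CYK table bottom-up — only the sub-triangle for w[0..2]:
  T[0,0] 'd' = {A,T0}  orig:{A}
  T[1,1] 'a' = {S,T1}  orig:{S}
  T[2,2] 'a' = {S,T1}  orig:{S}
  T[0,1] 'da' = ∅
  T[1,2] 'aa' = {B}
  T[0,2] 'daa' = {S}

Original NTs in T[0,2] deriving "daa": ["S"]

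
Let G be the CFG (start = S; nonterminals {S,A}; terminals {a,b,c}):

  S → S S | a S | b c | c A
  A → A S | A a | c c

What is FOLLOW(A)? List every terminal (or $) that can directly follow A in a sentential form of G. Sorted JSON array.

FIRST iteration:
round 1:
  A via A→c c: +{c}
  S via S→a S: +{a}
  S via S→b c: +{b}
  S via S→c A: +{c}
  FIRST(S)={a,b,c}  FIRST(A)={c}
round 2: — fixpoint
  FIRST(S)={a,b,c}  FIRST(A)={c}

FOLLOW sets:
seed FOLLOW(S) with $
[1]
  A→A S: FOLLOW(A) ⊇ FIRST(S) = {a,b,c}; new: +{a,b,c}
  A→A S: FOLLOW(S) ⊇ FOLLOW(A) ⊇ {a,b,c}; new: +{a,b,c}
  S→c A: FOLLOW(A) ⊇ FOLLOW(S) ⊇ {$,a,b,c}; new: +{$}
  S: {$,a,b,c}  A: {$,a,b,c}
[2] (no change)
  S: {$,a,b,c}  A: {$,a,b,c}

FOLLOW(A) = ["$", "a", "b", "c"]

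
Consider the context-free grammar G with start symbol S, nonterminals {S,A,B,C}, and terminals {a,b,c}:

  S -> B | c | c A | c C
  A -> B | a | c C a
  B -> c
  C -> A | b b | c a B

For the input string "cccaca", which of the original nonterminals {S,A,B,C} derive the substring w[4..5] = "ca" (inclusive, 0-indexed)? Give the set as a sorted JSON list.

Convert to CNF:
  S -> T0 A | T0 C | c
  A -> T0 X3 | a | c
  B -> c
  C -> T0 X4 | T0 X5 | T2 T2 | a | c
  T0 -> c
  T1 -> a
  T2 -> b
  X3 -> C T1
  X4 -> C T1
  X5 -> T1 B

CYK fill — only the sub-triangle for w[4..5]:
  cell(4,4) c: {A,B,C,S,T0}  orig:{A,B,C,S}
  cell(5,5) a: {A,C,T1}  orig:{A,C}
  cell(4,5) ca: {S,X3,X4}  orig:{S}

Original NTs in T[4,5] deriving "ca": ["S"]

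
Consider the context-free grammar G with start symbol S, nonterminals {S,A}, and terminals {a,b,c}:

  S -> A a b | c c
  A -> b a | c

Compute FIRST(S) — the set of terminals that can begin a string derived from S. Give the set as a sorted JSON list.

FIRST iteration:
pass 1:
  A via A→b a: +{b}
  A via A→c: +{c}
  S via S→A a b: +{b,c}
  FIRST(S)={b,c}  FIRST(A)={b,c}
pass 2: (no change)
  FIRST(S)={b,c}  FIRST(A)={b,c}

FIRST(S) = ["b", "c"]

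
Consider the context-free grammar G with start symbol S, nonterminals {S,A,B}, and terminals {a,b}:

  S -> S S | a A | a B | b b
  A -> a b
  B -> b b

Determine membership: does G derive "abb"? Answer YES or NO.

CNF form of G:
  S -> S S | T0 A | T0 B | T1 T1
  A -> T0 T1
  B -> T1 T1
  T0 -> a
  T1 -> b

Fill CYK table bottom-up:
  T[0,0] 'a' = {T0}  orig:{}
  T[1,1] 'b' = {T1}  orig:{}
  T[2,2] 'b' = {T1}  orig:{}
  T[0,1] 'ab' = {A}
  T[1,2] 'bb' = {B,S}
  T[0,2] 'abb' = {S}

S ∈ T[0,2] ⇒ YES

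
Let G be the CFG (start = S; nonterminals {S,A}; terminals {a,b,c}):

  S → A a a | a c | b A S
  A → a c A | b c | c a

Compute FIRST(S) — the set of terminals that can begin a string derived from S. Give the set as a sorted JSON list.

FIRST sets, iterate to fixpoint:
iter 1:
  A via A→a c A: +{a}
  A via A→b c: +{b}
  A via A→c a: +{c}
  S via S→A a a: +{a,b,c}
  S: {a,b,c}  A: {a,b,c}
iter 2: (no change)
  S: {a,b,c}  A: {a,b,c}

FIRST(S) = ["a", "b", "c"]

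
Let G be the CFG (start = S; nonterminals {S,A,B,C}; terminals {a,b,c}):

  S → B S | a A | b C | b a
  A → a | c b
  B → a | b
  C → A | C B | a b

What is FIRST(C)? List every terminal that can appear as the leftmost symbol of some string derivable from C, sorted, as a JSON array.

Compute FIRST by fixpoint:
round 1:
  A via A→a: +{a}
  A via A→c b: +{c}
  B via B→a: +{a}
  B via B→b: +{b}
  C via C→A: +{a,c}
  S via S→B S: +{a,b}
  S: {a,b}  A: {a,c}  B: {a,b}  C: {a,c}
round 2: — fixpoint
  S: {a,b}  A: {a,c}  B: {a,b}  C: {a,c}

FIRST(C) = ["a", "c"]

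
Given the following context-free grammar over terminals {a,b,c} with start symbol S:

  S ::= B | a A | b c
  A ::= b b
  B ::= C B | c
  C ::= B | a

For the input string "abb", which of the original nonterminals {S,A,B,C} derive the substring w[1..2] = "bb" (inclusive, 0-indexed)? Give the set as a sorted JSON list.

Convert to CNF:
  S -> C B | T0 T2 | T1 A | c
  A -> T0 T0
  B -> C B | c
  C -> C B | a | c
  T0 -> b
  T1 -> a
  T2 -> c

CYK fill (cells [i..j] with 1 ≤ i ≤ j ≤ 2 only):
  cell(1,1) b: {T0}  orig:{}
  cell(2,2) b: {T0}  orig:{}
  cell(1,2) bb: {A}

Original NTs in T[1,2] deriving "bb": ["A"]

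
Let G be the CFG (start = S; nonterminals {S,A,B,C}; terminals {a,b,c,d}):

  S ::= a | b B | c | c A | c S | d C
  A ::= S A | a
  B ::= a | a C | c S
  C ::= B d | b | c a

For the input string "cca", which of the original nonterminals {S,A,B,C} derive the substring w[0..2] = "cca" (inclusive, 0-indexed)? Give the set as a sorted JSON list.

Convert to CNF:
  S -> T1 A | T1 S | T2 C | T3 B | a | c
  A -> S A | a
  B -> T0 C | T1 S | a
  C -> B T2 | T1 T0 | b
  T0 -> a
  T1 -> c
  T2 -> d
  T3 -> b

CYK fill (cells [i..j] with 0 ≤ i ≤ j ≤ 2 only):
  [0..0]={S,T1}  "c"  orig:{S}
  [1..1]={S,T1}  "c"  orig:{S}
  [2..2]={A,B,S,T0}  "a"  orig:{A,B,S}
  [0..1]={B,S}  "cc"
  [1..2]={A,B,C,S}  "ca"
  [0..2]={A,B,S}  "cca"

Original NTs in T[0,2] deriving "cca": ["A", "B", "S"]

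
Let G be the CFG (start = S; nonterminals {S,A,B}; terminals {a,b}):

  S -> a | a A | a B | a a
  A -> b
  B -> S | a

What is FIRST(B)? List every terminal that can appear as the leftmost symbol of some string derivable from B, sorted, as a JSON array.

Compute FIRST by fixpoint:
round 1:
  A via A→b: +{b}
  B via B→a: +{a}
  S via S→a: +{a}
  S: {a}  A: {b}  B: {a}
round 2: — fixpoint
  S: {a}  A: {b}  B: {a}

FIRST(B) = ["a"]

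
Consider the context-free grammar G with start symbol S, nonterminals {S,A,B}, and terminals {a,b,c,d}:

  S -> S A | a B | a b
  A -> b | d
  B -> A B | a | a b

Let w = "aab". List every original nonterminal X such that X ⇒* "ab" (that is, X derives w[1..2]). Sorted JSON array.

Convert to CNF:
  S -> S A | T0 B | T0 T1
  A -> b | d
  B -> A B | T0 T1 | a
  T0 -> a
  T1 -> b

CYK table (by increasing span) — only the sub-triangle for w[1..2]:
  [1..1]={B,T0}  "a"  orig:{B}
  [2..2]={A,T1}  "b"  orig:{A}
  [1..2]={B,S}  "ab"

Original NTs in T[1,2] deriving "ab": ["B", "S"]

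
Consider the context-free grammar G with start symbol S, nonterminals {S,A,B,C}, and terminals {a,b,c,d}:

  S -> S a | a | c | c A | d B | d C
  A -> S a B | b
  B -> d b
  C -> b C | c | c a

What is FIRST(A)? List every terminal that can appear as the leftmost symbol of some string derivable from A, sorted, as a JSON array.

FIRST iteration:
round 1:
  A via A→b: +{b}
  B via B→d b: +{d}
  C via C→b C: +{b}
  C via C→c: +{c}
  S via S→a: +{a}
  S via S→c: +{c}
  S via S→d B: +{d}
  FIRST[S]={a,c,d}  FIRST[A]={b}  FIRST[B]={d}  FIRST[C]={b,c}
round 2:
  A via A→S a B: +{a,c,d}
  FIRST[S]={a,c,d}  FIRST[A]={a,b,c,d}  FIRST[B]={d}  FIRST[C]={b,c}
round 3: — fixpoint
  FIRST[S]={a,c,d}  FIRST[A]={a,b,c,d}  FIRST[B]={d}  FIRST[C]={b,c}

FIRST(A) = ["a", "b", "c", "d"]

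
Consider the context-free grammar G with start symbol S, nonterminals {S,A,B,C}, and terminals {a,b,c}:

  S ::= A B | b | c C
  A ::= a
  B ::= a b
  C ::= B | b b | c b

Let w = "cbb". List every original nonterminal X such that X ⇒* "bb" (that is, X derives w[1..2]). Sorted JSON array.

Convert to CNF:
  S -> A B | T2 C | b
  A -> a
  B -> T0 T1
  C -> T0 T1 | T1 T1 | T2 T1
  T0 -> a
  T1 -> b
  T2 -> c

Fill CYK table bottom-up (cells [i..j] with 1 ≤ i ≤ j ≤ 2 only):
  T[1,1] 'b' = {S,T1}  orig:{S}
  T[2,2] 'b' = {S,T1}  orig:{S}
  T[1,2] 'bb' = {C}

Original NTs in T[1,2] deriving "bb": ["C"]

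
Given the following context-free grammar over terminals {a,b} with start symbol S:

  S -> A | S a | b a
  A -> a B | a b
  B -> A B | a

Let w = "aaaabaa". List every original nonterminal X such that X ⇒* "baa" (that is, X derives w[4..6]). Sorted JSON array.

CNF form of G:
  S -> S T0 | T0 B | T0 T1 | T1 T0
  A -> T0 B | T0 T1
  B -> A B | a
  T0 -> a
  T1 -> b

CYK table (by increasing span) — only the sub-triangle for w[4..6]:
  cell(4,4) b: {T1}  orig:{}
  cell(5,5) a: {B,T0}  orig:{B}
  cell(6,6) a: {B,T0}  orig:{B}
  cell(4,5) ba: {S}
  cell(5,6) aa: {A,S}
  cell(4,6) baa: {S}

Original NTs in T[4,6] deriving "baa": ["S"]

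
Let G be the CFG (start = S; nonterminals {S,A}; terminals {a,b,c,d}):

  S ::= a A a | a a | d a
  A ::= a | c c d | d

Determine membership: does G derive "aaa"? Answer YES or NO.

Convert to CNF:
  S -> T1 T2 | T2 T2 | T2 X4
  A -> T0 X3 | a | d
  T0 -> c
  T1 -> d
  T2 -> a
  X3 -> T0 T1
  X4 -> A T2

CYK fill:
  T[0,0] 'a' = {A,T2}  orig:{A}
  T[1,1] 'a' = {A,T2}  orig:{A}
  T[2,2] 'a' = {A,T2}  orig:{A}
  T[0,1] 'aa' = {S,X4}  orig:{S}
  T[1,2] 'aa' = {S,X4}  orig:{S}
  T[0,2] 'aaa' = {S}

S ∈ T[0,2] ⇒ YES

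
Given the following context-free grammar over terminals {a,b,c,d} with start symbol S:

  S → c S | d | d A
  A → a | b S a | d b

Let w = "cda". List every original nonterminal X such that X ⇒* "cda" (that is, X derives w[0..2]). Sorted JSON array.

CNF form of G:
  S -> T2 A | T3 S | d
  A -> T0 X4 | T2 T0 | a
  T0 -> b
  T1 -> a
  T2 -> d
  T3 -> c
  X4 -> S T1

Fill CYK table bottom-up (cells [i..j] with 0 ≤ i ≤ j ≤ 2 only):
  [0..0]={T3}  "c"  orig:{}
  [1..1]={S,T2}  "d"  orig:{S}
  [2..2]={A,T1}  "a"  orig:{A}
  [0..1]={S}  "cd"
  [1..2]={S,X4}  "da"  orig:{S}
  [0..2]={S,X4}  "cda"  orig:{S}

Original NTs in T[0,2] deriving "cda": ["S"]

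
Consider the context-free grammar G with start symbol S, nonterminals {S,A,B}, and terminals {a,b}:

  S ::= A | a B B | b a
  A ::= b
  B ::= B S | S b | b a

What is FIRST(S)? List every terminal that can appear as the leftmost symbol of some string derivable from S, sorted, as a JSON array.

FIRST iteration:
iter 1:
  A via A→b: +{b}
  B via B→b a: +{b}
  S via S→A: +{b}
  S via S→a B B: +{a}
  FIRST[S]={a,b}  FIRST[A]={b}  FIRST[B]={b}
iter 2:
  B via B→S b: +{a}
  FIRST[S]={a,b}  FIRST[A]={b}  FIRST[B]={a,b}
iter 3: — fixpoint
  FIRST[S]={a,b}  FIRST[A]={b}  FIRST[B]={a,b}

FIRST(S) = ["a", "b"]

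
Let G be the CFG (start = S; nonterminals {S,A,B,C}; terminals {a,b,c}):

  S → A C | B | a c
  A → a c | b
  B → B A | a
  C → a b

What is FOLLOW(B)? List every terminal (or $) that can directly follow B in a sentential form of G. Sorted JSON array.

FIRST sets, iterate to fixpoint:
round 1:
  A via A→a c: +{a}
  A via A→b: +{b}
  B via B→a: +{a}
  C via C→a b: +{a}
  S via S→A C: +{a,b}
  S: {a,b}  A: {a,b}  B: {a}  C: {a}
round 2: (stable)
  S: {a,b}  A: {a,b}  B: {a}  C: {a}

FOLLOW sets:
initialize: $ ∈ FOLLOW(S)
[1]
  B→B A: FOLLOW(B) ⊇ FIRST(A) = {a,b}; new: +{a,b}
  B→B A: FOLLOW(A) ⊇ FOLLOW(B) ⊇ {a,b}; new: +{a,b}
  S→A C: FOLLOW(C) ⊇ FOLLOW(S) ⊇ {$}; new: +{$}
  S→B: FOLLOW(B) ⊇ FOLLOW(S) ⊇ {$}; new: +{$}
  FOLLOW[S]={$}  FOLLOW[A]={a,b}  FOLLOW[B]={$,a,b}  FOLLOW[C]={$}
[2]
  B→B A: FOLLOW(A) ⊇ FOLLOW(B) ⊇ {$,a,b}; new: +{$}
  FOLLOW[S]={$}  FOLLOW[A]={$,a,b}  FOLLOW[B]={$,a,b}  FOLLOW[C]={$}
[3] (no change)
  FOLLOW[S]={$}  FOLLOW[A]={$,a,b}  FOLLOW[B]={$,a,b}  FOLLOW[C]={$}

FOLLOW(B) = ["$", "a", "b"]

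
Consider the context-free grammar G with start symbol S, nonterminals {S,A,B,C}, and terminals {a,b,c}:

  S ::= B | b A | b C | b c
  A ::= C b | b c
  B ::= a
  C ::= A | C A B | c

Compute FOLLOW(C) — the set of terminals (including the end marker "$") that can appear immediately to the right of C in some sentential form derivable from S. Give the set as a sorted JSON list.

FIRST iteration:
round 1:
  A via A→b c: +{b}
  B via B→a: +{a}
  C via C→A: +{b}
  C via C→c: +{c}
  S via S→B: +{a}
  S via S→b A: +{b}
  FIRST[S]={a,b}  FIRST[A]={b}  FIRST[B]={a}  FIRST[C]={b,c}
round 2:
  A via A→C b: +{c}
  FIRST[S]={a,b}  FIRST[A]={b,c}  FIRST[B]={a}  FIRST[C]={b,c}
round 3: done
  FIRST[S]={a,b}  FIRST[A]={b,c}  FIRST[B]={a}  FIRST[C]={b,c}

Compute FOLLOW by fixpoint:
FOLLOW(S) := {$}
round 1:
  A→C b: FOLLOW(C) ⊇ FIRST(b) = {b}; new: +{b}
  C→A: FOLLOW(A) ⊇ FOLLOW(C) ⊇ {b}; new: +{b}
  C→C A B: FOLLOW(C) ⊇ FIRST(A) = {b,c}; new: +{c}
  C→C A B: FOLLOW(A) ⊇ FIRST(B) = {a}; new: +{a}
  C→C A B: FOLLOW(B) ⊇ FOLLOW(C) ⊇ {b,c}; new: +{b,c}
  S→B: FOLLOW(B) ⊇ FOLLOW(S) ⊇ {$}; new: +{$}
  S→b A: FOLLOW(A) ⊇ FOLLOW(S) ⊇ {$}; new: +{$}
  S→b C: FOLLOW(C) ⊇ FOLLOW(S) ⊇ {$}; new: +{$}
  S: {$}  A: {$,a,b}  B: {$,b,c}  C: {$,b,c}
round 2:
  C→A: FOLLOW(A) ⊇ FOLLOW(C) ⊇ {$,b,c}; new: +{c}
  S: {$}  A: {$,a,b,c}  B: {$,b,c}  C: {$,b,c}
round 3: (no change)
  S: {$}  A: {$,a,b,c}  B: {$,b,c}  C: {$,b,c}

FOLLOW(C) = ["$", "b", "c"]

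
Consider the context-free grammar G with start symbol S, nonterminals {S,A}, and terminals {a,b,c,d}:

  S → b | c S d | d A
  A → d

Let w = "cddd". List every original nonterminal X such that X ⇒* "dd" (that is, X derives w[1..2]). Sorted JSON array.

Convert to CNF:
  S -> T0 X2 | T1 A | b
  A -> d
  T0 -> c
  T1 -> d
  X2 -> S T1

CYK fill (cells [i..j] with 1 ≤ i ≤ j ≤ 2 only):
  T[1,1] 'd' = {A,T1}  orig:{A}
  T[2,2] 'd' = {A,T1}  orig:{A}
  T[1,2] 'dd' = {S}

Original NTs in T[1,2] deriving "dd": ["S"]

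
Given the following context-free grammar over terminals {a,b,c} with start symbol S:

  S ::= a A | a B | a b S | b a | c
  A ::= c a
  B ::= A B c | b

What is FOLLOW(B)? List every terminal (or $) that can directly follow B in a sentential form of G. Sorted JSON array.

Compute FIRST by fixpoint:
[1]
  A via A→c a: +{c}
  B via B→A B c: +{c}
  B via B→b: +{b}
  S via S→a A: +{a}
  S via S→b a: +{b}
  S via S→c: +{c}
  S: {a,b,c}  A: {c}  B: {b,c}
[2] (no change)
  S: {a,b,c}  A: {c}  B: {b,c}

Compute FOLLOW by fixpoint:
seed FOLLOW(S) with $
iter 1:
  B→A B c: FOLLOW(A) ⊇ FIRST(B) = {b,c}; new: +{b,c}
  B→A B c: FOLLOW(B) ⊇ FIRST(c) = {c}; new: +{c}
  S→a A: FOLLOW(A) ⊇ FOLLOW(S) ⊇ {$}; new: +{$}
  S→a B: FOLLOW(B) ⊇ FOLLOW(S) ⊇ {$}; new: +{$}
  FOLLOW(S)={$}  FOLLOW(A)={$,b,c}  FOLLOW(B)={$,c}
iter 2: (no change)
  FOLLOW(S)={$}  FOLLOW(A)={$,b,c}  FOLLOW(B)={$,c}

FOLLOW(B) = ["$", "c"]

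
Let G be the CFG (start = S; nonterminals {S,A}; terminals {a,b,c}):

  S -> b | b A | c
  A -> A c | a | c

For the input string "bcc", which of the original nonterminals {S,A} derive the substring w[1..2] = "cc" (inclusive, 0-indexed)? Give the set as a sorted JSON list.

CNF form of G:
  S -> T1 A | b | c
  A -> A T0 | a | c
  T0 -> c
  T1 -> b

Fill CYK table bottom-up (cells [i..j] with 1 ≤ i ≤ j ≤ 2 only):
  cell(1,1) c: {A,S,T0}  orig:{A,S}
  cell(2,2) c: {A,S,T0}  orig:{A,S}
  cell(1,2) cc: {A}

Original NTs in T[1,2] deriving "cc": ["A"]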